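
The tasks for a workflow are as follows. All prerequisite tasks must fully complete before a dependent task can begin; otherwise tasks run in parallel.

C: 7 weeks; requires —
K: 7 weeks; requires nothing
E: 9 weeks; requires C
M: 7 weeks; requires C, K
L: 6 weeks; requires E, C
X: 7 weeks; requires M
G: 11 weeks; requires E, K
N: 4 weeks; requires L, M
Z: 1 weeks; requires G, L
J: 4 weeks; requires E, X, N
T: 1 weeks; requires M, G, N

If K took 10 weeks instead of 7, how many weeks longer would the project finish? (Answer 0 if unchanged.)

0

The binding path is C→E→L→N→J = 7+9+6+4+4 = 30; finish at 30 weeks.
K is off the critical path — its longest chain is 25 weeks, giving 5 of slack.
That remains the longest chain; total 30 weeks.
Change in finish: 30 − 30 = +0 weeks.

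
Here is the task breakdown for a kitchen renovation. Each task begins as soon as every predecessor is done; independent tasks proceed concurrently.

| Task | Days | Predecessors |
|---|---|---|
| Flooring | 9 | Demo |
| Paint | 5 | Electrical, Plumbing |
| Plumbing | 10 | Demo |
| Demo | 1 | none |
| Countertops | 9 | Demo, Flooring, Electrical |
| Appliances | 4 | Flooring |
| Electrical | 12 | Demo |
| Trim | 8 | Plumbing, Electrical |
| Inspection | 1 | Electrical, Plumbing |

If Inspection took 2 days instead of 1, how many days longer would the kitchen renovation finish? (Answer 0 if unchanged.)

The binding path is Demo→Electrical→Countertops = 1+12+9 = 22; finish at 22 days.
Inspection is off the critical path — its longest chain is 14 days, giving 8 of slack.
The critical path is still Demo→Electrical→Countertops; finish is now 22 days.
Change in finish: 22 − 22 = +0 days.

0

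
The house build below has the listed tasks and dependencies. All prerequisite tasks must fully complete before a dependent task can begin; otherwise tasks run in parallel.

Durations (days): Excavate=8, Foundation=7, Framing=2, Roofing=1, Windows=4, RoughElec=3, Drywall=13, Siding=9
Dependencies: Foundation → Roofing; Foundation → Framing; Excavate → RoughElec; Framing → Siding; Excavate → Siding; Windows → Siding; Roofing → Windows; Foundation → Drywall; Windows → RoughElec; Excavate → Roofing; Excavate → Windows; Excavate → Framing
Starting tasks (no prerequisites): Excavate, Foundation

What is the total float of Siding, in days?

Excavate→Roofing→Windows→Siding = 8+1+4+9 = 22 sets the makespan at 22 days.
The longest chain containing Siding totals 22 days.
Slack of Siding = 13 − 13 = 0 days.

0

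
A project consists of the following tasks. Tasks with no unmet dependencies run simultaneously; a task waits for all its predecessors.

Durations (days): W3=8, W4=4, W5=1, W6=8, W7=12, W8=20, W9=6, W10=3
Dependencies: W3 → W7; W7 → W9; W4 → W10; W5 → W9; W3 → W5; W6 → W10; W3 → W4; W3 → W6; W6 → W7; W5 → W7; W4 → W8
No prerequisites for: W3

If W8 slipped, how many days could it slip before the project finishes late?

W3→W6→W7→W9 = 8+8+12+6 = 34 sets the makespan at 34 days.
Longest path through W8: 32 days (earliest finish 32, latest finish 34).
Float = 34 − 32 = 2.

2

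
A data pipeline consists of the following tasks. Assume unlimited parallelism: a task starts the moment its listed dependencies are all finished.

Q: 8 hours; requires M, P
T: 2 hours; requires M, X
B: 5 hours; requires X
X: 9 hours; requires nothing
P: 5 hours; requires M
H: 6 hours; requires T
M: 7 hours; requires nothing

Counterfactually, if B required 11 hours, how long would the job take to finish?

20

Actual critical path: M→P→Q = 7+5+8 = 20 ⇒ 20 hours.
The longest path through B is only 14 hours, so B has float 6.
The critical path is still M→P→Q; finish is now 20 hours.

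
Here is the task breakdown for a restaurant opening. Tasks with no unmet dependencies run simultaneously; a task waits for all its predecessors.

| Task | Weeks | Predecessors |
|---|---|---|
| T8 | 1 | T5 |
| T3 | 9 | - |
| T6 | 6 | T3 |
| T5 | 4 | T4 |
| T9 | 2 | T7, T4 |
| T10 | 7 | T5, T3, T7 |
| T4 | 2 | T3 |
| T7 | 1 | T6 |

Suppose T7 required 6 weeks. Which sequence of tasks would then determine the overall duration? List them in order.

T3, T6, T7, T10

The binding path is T3→T6→T7→T10 = 9+6+1+7 = 23; finish at 23 weeks.
T7 is on the critical path; changing it to 6 makes that path 28 weeks.
No other chain overtakes it, so the finish is 28 weeks.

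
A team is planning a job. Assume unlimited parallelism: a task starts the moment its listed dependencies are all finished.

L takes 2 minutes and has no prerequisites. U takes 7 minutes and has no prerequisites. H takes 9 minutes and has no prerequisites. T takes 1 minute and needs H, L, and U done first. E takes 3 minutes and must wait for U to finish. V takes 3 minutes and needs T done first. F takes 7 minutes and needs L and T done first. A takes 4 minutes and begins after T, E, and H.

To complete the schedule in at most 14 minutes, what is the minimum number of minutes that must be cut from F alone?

3

Current finish: 17 minutes; target: 14.
F is on every critical path, so each minute cut from F cuts the finish by one (this holds down to a finish of 14).
Need 17 − 14 = 3 minutes off F → F becomes 4 minutes, finish becomes 14.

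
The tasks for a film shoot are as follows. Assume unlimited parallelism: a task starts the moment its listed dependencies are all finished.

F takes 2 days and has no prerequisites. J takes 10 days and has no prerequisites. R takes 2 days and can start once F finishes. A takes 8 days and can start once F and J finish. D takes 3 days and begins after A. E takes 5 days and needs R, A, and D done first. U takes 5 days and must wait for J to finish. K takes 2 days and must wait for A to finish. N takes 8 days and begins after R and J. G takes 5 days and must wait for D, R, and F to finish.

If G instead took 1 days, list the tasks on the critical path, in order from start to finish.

J, A, D, E

The binding path is J→A→D→G = 10+8+3+5 = 26; finish at 26 days.
G is on the critical path; changing it to 1 makes that path 22 days.
New critical path: J→A→D→E = 10+8+3+5 = 26 ⇒ 26 days.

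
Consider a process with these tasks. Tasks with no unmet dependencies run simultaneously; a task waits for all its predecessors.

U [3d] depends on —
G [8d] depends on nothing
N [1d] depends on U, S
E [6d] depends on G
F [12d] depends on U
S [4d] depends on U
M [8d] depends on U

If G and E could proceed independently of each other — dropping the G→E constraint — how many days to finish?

15

Before: longest chain U→F = 3+12 = 15, finish 15.
Without G→E, E's earliest start moves from 8 to 0.
New critical path: U→F = 3+12 = 15 ⇒ 15 days.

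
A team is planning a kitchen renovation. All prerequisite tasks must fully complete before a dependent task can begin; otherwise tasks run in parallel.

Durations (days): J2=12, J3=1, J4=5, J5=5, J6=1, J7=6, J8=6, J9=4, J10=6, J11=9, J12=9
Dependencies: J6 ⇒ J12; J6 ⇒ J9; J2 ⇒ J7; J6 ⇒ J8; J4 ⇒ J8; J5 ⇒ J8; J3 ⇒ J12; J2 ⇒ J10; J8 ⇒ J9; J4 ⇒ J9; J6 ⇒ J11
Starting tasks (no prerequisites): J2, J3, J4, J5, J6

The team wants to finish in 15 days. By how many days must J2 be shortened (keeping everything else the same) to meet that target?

Current finish: 18 days; target: 15.
J2 is on every critical path, so each day cut from J2 cuts the finish by one (this holds down to a finish of 15).
Need 18 − 15 = 3 days off J2 → J2 becomes 9 days, finish becomes 15.

3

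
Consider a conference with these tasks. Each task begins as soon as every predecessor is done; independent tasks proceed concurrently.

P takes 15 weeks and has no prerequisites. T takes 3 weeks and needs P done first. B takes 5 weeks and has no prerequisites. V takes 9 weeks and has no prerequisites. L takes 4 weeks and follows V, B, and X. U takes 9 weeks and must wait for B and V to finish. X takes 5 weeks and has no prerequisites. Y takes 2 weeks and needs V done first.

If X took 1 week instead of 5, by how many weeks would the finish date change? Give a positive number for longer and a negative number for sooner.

0

Critical path before the change: P→T = 15+3 = 18 giving 18 weeks.
The longest path through X is only 9 weeks, so X has float 9.
The critical path is still P→T; finish is now 18 weeks.
Change in finish: 18 − 18 = +0 weeks.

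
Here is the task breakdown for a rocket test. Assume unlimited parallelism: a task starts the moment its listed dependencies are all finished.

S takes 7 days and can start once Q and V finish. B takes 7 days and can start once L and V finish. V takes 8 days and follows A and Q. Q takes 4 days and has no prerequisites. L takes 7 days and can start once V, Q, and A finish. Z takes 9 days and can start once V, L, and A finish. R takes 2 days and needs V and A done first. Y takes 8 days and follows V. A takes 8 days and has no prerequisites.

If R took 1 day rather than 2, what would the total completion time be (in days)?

32

The binding path is A→V→L→Z = 8+8+7+9 = 32; finish at 32 days.
R is off the critical path — its longest chain is 18 days, giving 14 of slack.
No other chain overtakes it, so the finish is 32 days.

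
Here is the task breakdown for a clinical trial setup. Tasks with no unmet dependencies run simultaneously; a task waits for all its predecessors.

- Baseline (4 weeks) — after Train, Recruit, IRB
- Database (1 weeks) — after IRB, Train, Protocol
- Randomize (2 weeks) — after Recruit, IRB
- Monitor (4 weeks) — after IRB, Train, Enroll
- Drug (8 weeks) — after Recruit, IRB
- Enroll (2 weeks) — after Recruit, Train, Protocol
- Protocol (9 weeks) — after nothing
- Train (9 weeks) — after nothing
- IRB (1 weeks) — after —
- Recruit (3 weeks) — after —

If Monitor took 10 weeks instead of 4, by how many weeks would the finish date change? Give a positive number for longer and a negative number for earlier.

Actual critical path: Protocol→Enroll→Monitor = 9+2+4 = 15 ⇒ 15 weeks.
Monitor lies on that path, so at 10 weeks the path becomes 21 weeks.
No other chain overtakes it, so the finish is 21 weeks.
Change in finish: 21 − 15 = +6 weeks.

6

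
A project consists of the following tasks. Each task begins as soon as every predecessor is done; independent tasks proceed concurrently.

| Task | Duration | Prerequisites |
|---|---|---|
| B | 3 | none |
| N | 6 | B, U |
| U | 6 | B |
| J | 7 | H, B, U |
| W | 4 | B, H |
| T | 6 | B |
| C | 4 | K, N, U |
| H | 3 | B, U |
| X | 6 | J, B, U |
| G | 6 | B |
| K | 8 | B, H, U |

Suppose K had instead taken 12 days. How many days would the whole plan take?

Critical path before the change: B→U→H→J→X = 3+6+3+7+6 = 25 giving 25 days.
K is off the critical path — its longest chain is 24 days, giving 1 of slack.
Now B→U→H→K→C = 3+6+3+12+4 = 28 is longest, so the finish becomes 28 days.

28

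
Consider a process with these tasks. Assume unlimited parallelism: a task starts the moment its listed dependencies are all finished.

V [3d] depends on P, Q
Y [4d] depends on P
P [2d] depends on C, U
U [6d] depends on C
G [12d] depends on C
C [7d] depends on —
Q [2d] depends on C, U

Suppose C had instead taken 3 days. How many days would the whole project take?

15

The binding path is C→U→P→Y = 7+6+2+4 = 19; finish at 19 days.
C lies on that path, so at 3 days the path becomes 15 days.
That remains the longest chain; total 15 days.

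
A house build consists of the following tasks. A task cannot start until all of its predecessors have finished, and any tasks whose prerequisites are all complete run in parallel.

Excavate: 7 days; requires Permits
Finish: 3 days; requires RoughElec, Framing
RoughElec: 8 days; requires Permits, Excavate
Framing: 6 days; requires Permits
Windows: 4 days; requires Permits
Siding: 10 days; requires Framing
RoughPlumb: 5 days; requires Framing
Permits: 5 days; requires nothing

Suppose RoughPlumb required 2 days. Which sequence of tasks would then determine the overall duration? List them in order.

Permits, Excavate, RoughElec, Finish

Baseline: Permits→Excavate→RoughElec→Finish = 5+7+8+3 = 23 → 23 days.
The longest path through RoughPlumb is only 16 days, so RoughPlumb has float 7.
No other chain overtakes it, so the finish is 23 days.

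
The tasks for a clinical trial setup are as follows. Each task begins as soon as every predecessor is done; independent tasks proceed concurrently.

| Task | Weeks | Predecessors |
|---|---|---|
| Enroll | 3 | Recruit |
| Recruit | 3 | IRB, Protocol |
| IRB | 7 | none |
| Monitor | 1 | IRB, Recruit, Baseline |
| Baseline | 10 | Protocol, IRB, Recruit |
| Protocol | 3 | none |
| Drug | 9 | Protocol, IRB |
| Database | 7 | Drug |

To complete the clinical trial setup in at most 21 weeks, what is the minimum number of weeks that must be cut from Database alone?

Current finish: 23 weeks; target: 21.
Database is on every critical path, so each week cut from Database cuts the finish by one (this holds down to a finish of 21).
Need 23 − 21 = 2 weeks off Database → Database becomes 5 weeks, finish becomes 21.

2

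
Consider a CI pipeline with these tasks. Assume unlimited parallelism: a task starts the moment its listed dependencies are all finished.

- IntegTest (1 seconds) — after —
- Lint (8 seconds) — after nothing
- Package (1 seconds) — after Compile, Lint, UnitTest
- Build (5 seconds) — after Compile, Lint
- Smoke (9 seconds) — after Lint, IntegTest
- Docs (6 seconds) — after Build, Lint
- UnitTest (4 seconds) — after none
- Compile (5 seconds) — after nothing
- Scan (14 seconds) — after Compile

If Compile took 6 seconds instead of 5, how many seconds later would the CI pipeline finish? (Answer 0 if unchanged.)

As given, the longest chain is Compile→Scan = 5+14 = 19, so the finish is 19 seconds.
Since Compile is critical, the +1 change carries straight to that chain (now 20 seconds).
That remains the longest chain; total 20 seconds.
Change in finish: 20 − 19 = +1 seconds.

1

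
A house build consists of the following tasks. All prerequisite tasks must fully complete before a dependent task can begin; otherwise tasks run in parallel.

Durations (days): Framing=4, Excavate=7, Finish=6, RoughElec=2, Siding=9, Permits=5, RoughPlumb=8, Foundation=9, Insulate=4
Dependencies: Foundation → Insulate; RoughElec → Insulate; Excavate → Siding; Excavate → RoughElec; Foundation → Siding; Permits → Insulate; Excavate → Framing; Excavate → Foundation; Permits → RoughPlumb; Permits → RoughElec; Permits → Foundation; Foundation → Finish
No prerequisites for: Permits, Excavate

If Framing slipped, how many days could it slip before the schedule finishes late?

Critical path: Excavate→Foundation→Siding = 7+9+9 = 25, so the finish is 25 days.
Longest path through Framing: 11 days (earliest finish 11, latest finish 25).
So Framing can slip 25 − 11 = 14 days.

14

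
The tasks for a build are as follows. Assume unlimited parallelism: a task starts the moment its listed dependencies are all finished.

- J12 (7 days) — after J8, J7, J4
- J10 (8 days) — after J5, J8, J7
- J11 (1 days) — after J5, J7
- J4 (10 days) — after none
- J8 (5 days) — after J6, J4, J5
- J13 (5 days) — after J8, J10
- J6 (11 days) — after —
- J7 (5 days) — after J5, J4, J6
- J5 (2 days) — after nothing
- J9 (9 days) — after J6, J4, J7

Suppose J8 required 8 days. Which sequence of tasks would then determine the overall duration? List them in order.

J6, J8, J10, J13

Critical path before the change: J6→J8→J10→J13 = 11+5+8+5 = 29 giving 29 days.
Since J8 is critical, the +3 change carries straight to that chain (now 32 days).
That remains the longest chain; total 32 days.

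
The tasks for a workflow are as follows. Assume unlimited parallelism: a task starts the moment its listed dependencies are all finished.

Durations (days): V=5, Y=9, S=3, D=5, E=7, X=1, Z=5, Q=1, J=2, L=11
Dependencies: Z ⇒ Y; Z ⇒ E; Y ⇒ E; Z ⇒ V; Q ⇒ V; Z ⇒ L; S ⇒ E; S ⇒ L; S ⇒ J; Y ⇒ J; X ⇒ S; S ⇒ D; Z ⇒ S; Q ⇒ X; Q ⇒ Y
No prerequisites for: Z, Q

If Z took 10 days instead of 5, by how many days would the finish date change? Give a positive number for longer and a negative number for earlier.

5

Critical path before the change: Z→Y→E = 5+9+7 = 21 giving 21 days.
Z lies on that path, so at 10 days the path becomes 26 days.
No other chain overtakes it, so the finish is 26 days.
Change in finish: 26 − 21 = +5 days.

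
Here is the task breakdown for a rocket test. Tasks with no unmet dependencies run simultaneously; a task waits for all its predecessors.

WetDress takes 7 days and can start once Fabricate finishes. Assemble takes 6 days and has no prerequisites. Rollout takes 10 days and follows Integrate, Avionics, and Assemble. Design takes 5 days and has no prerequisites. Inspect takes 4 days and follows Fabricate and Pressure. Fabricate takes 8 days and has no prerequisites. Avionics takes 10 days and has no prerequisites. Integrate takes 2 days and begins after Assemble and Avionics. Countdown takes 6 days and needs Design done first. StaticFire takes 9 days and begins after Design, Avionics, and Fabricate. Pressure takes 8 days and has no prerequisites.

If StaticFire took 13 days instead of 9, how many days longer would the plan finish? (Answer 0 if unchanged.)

1

Actual critical path: Avionics→Integrate→Rollout = 10+2+10 = 22 ⇒ 22 days.
The longest path through StaticFire is only 19 days, so StaticFire has float 3.
New critical path: Avionics→StaticFire = 10+13 = 23 ⇒ 23 days.
Change in finish: 23 − 22 = +1 days.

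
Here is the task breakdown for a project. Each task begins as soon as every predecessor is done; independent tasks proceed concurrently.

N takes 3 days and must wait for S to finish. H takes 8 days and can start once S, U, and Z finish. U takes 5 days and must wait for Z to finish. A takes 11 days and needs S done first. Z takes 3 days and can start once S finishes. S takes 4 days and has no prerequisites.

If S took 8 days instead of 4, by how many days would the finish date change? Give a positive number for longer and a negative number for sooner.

The binding path is S→Z→U→H = 4+3+5+8 = 20; finish at 20 days.
Since S is critical, the +4 change carries straight to that chain (now 24 days).
The critical path is still S→Z→U→H; finish is now 24 days.
Change in finish: 24 − 20 = +4 days.

4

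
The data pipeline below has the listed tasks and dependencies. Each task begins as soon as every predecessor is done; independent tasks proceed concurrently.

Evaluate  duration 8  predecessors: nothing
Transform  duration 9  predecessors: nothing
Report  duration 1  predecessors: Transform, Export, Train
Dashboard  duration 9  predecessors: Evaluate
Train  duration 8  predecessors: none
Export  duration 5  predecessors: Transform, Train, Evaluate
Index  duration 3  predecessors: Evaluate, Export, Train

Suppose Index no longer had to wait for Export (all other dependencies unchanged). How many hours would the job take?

With the dependency in place, Transform→Export→Index = 9+5+3 = 17 sets the finish at 17 hours.
Without Export→Index, Index's earliest start moves from 14 to 8.
After: Evaluate→Dashboard = 8+9 = 17 → 17 hours.

17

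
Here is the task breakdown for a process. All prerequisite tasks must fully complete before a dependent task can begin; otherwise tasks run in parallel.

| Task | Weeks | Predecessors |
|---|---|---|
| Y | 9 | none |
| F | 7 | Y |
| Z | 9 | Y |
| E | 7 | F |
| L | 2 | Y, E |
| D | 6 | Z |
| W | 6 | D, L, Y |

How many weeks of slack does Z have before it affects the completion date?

1

Y→F→E→L→W = 9+7+7+2+6 = 31 sets the makespan at 31 weeks.
Longest path through Z: 30 weeks (earliest finish 18, latest finish 19).
Float = 31 − 30 = 1.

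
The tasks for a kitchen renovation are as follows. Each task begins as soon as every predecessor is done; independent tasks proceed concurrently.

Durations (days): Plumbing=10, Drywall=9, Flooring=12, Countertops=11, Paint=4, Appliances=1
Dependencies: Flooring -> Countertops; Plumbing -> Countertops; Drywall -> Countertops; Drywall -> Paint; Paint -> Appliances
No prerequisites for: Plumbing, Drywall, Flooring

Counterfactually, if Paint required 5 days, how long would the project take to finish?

The binding path is Flooring→Countertops = 12+11 = 23; finish at 23 days.
Paint is off the critical path — its longest chain is 14 days, giving 9 of slack.
No other chain overtakes it, so the finish is 23 days.

23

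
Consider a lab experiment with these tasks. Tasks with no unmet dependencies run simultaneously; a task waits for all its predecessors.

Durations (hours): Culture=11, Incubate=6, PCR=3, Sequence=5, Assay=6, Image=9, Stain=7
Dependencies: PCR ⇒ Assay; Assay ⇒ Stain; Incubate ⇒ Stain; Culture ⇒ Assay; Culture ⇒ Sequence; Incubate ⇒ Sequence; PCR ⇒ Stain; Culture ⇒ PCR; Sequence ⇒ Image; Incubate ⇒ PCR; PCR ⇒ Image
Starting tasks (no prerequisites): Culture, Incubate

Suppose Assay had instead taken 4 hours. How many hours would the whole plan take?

Actual critical path: Culture→PCR→Assay→Stain = 11+3+6+7 = 27 ⇒ 27 hours.
Since Assay is critical, the -2 change carries straight to that chain (now 25 hours).
No other chain overtakes it, so the finish is 25 hours.

25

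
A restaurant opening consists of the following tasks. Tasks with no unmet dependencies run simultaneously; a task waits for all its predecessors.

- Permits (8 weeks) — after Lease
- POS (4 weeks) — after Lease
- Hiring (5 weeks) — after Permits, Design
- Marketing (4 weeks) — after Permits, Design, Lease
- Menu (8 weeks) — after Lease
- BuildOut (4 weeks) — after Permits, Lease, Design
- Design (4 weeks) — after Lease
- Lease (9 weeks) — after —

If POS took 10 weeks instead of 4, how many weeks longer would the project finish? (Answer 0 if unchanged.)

The binding path is Lease→Permits→Hiring = 9+8+5 = 22; finish at 22 weeks.
POS has 9 weeks of float (longest path through it is 13).
The critical path is still Lease→Permits→Hiring; finish is now 22 weeks.
Change in finish: 22 − 22 = +0 weeks.

0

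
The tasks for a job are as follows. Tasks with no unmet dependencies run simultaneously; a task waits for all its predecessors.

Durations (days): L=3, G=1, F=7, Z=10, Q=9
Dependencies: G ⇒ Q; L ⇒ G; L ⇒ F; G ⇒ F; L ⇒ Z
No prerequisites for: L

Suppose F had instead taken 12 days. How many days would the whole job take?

16

The binding path is L→G→Q = 3+1+9 = 13; finish at 13 days.
F is off the critical path — its longest chain is 11 days, giving 2 of slack.
New critical path: L→G→F = 3+1+12 = 16 ⇒ 16 days.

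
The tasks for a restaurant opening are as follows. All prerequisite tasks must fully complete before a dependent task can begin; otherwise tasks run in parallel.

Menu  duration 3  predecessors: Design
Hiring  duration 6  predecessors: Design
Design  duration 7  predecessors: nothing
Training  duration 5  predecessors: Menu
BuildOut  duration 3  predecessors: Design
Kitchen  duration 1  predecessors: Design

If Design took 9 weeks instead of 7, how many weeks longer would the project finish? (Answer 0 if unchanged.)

2

Critical path before the change: Design→Menu→Training = 7+3+5 = 15 giving 15 weeks.
Design is on the critical path; changing it to 9 makes that path 17 weeks.
The critical path is still Design→Menu→Training; finish is now 17 weeks.
Change in finish: 17 − 15 = +2 weeks.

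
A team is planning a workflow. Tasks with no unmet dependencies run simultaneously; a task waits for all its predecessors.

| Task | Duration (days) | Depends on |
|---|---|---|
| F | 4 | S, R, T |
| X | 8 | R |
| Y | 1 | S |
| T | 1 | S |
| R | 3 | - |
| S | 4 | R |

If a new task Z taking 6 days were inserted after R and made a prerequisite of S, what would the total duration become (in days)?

Originally the schedule takes 12 days.
With Z inserted, S now waits for max(R, Z).
New critical path: R→Z→S→T→F = 3+6+4+1+4 = 18 ⇒ 18 days.

18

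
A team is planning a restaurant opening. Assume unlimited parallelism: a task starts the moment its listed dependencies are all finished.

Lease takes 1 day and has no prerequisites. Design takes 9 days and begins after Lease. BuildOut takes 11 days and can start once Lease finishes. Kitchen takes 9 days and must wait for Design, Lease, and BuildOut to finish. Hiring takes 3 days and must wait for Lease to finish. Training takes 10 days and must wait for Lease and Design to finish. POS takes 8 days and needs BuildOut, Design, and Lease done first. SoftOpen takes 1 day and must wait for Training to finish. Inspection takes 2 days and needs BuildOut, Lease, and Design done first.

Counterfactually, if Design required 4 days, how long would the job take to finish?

Critical path before the change: Lease→Design→Training→SoftOpen = 1+9+10+1 = 21 giving 21 days.
Since Design is critical, the -5 change carries straight to that chain (now 16 days).
Now Lease→BuildOut→Kitchen = 1+11+9 = 21 is longest, so the finish becomes 21 days.

21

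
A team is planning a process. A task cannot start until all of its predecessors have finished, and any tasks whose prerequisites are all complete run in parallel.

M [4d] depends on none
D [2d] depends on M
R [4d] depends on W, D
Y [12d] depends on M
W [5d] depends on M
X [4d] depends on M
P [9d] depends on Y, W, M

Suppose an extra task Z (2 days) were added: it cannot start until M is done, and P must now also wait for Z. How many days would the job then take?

25

Originally the job takes 25 days.
With Z inserted, P now waits for max(Y, W, M, Z).
New critical path: M→Y→P = 4+12+9 = 25 ⇒ 25 days.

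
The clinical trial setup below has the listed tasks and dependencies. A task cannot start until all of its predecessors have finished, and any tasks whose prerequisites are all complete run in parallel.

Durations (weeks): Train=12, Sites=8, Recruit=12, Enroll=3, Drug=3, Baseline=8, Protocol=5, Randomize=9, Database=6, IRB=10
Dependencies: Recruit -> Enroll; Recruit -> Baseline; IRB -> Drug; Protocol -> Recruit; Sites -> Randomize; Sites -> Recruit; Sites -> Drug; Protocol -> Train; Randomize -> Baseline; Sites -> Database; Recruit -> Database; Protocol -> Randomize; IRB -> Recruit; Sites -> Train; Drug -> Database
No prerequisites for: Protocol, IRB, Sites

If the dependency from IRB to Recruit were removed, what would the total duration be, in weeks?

With the dependency in place, IRB→Recruit→Baseline = 10+12+8 = 30 sets the finish at 30 weeks.
Without IRB→Recruit, Recruit's earliest start moves from 10 to 8.
The longest chain is now Sites→Recruit→Baseline = 8+12+8 = 28, so the plan takes 28 weeks.

28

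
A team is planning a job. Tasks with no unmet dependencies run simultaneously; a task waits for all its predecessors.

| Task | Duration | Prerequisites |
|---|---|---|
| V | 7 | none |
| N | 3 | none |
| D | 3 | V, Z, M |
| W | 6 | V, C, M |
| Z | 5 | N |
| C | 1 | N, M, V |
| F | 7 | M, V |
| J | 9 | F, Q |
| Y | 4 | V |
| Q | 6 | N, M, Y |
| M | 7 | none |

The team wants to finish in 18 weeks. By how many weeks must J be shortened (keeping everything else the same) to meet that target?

Current finish: 26 weeks; target: 18.
J is on every critical path, so each week cut from J cuts the finish by one (this holds down to a finish of 18).
Need 26 − 18 = 8 weeks off J → J becomes 1 week, finish becomes 18.

8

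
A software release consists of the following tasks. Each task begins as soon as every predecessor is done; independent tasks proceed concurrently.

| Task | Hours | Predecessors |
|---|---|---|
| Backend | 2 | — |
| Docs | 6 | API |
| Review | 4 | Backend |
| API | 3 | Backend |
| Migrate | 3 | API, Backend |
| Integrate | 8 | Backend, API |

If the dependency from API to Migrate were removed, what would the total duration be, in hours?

13

With the dependency in place, Backend→API→Integrate = 2+3+8 = 13 sets the finish at 13 hours.
Without API→Migrate, Migrate's earliest start moves from 5 to 2.
After: Backend→API→Integrate = 2+3+8 = 13 → 13 hours.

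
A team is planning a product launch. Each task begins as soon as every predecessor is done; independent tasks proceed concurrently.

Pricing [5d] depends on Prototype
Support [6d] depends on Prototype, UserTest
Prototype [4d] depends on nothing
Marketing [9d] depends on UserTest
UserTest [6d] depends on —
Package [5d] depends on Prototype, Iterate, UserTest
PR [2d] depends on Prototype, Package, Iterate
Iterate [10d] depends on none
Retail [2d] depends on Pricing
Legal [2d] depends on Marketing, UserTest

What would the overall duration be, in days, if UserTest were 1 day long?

17

As given, the longest chain is UserTest→Marketing→Legal = 6+9+2 = 17, so the finish is 17 days.
UserTest lies on that path, so at 1 day the path becomes 12 days.
New critical path: Iterate→Package→PR = 10+5+2 = 17 ⇒ 17 days.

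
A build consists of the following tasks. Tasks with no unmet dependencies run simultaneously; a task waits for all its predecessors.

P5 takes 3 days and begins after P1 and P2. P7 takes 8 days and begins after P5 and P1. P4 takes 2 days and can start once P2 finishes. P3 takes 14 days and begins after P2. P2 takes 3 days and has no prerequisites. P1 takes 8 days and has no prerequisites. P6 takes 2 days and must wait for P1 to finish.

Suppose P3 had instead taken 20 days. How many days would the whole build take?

23

Critical path before the change: P1→P5→P7 = 8+3+8 = 19 giving 19 days.
The longest path through P3 is only 17 days, so P3 has float 2.
The binding chain switches to P2→P3 = 3+20 = 23; finish 23 days.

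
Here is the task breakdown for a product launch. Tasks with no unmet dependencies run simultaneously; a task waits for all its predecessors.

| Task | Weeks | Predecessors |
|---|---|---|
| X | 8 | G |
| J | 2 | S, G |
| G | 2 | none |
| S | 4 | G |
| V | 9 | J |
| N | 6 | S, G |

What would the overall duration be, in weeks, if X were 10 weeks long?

Critical path before the change: G→S→J→V = 2+4+2+9 = 17 giving 17 weeks.
X is off the critical path — its longest chain is 10 weeks, giving 7 of slack.
No other chain overtakes it, so the finish is 17 weeks.

17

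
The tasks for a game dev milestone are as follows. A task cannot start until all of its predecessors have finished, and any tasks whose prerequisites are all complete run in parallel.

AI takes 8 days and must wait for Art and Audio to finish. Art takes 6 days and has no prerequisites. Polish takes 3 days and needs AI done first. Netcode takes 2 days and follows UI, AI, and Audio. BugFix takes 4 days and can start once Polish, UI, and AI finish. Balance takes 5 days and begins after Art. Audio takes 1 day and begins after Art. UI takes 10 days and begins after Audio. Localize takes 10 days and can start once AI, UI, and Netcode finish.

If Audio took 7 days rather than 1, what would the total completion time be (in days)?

35

Actual critical path: Art→Audio→UI→Netcode→Localize = 6+1+10+2+10 = 29 ⇒ 29 days.
Audio lies on that path, so at 7 days the path becomes 35 days.
No other chain overtakes it, so the finish is 35 days.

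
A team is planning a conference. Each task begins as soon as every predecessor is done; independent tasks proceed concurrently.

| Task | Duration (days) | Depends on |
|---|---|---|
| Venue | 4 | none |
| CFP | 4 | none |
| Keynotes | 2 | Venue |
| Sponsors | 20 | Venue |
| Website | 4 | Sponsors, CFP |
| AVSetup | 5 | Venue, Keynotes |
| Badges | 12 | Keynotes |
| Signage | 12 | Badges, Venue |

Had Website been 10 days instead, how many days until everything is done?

34

The binding path is Venue→Keynotes→Badges→Signage = 4+2+12+12 = 30; finish at 30 days.
The longest path through Website is only 28 days, so Website has float 2.
The binding chain switches to Venue→Sponsors→Website = 4+20+10 = 34; finish 34 days.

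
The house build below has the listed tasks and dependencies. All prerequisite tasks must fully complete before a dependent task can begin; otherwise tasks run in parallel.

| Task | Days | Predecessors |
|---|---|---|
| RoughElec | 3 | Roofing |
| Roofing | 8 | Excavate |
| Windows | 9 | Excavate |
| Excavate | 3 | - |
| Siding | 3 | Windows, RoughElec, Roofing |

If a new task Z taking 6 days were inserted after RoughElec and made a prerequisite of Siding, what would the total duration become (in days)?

23

Originally the house build takes 17 days.
With Z inserted, Siding now waits for max(Windows, RoughElec, Roofing, Z).
New critical path: Excavate→Roofing→RoughElec→Z→Siding = 3+8+3+6+3 = 23 ⇒ 23 days.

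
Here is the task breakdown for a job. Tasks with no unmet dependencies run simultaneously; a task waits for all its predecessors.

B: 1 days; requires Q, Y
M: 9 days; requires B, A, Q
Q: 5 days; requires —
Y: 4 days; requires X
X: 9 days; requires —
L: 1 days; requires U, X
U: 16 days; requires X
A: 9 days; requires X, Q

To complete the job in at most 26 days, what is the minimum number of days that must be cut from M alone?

Current finish: 27 days; target: 26.
M is on every critical path, so each day cut from M cuts the finish by one (this holds down to a finish of 26).
Need 27 − 26 = 1 day off M → M becomes 8 days, finish becomes 26.

1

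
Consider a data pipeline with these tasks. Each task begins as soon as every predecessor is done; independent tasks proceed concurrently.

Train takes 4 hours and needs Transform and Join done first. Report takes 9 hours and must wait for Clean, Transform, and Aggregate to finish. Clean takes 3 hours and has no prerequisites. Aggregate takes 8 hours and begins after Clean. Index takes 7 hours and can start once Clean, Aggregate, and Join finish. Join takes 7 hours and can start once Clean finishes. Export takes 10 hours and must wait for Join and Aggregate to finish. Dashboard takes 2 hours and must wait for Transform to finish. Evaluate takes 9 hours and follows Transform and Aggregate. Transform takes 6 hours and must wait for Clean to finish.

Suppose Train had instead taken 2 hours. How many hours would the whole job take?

Actual critical path: Clean→Aggregate→Export = 3+8+10 = 21 ⇒ 21 hours.
Train has 7 hours of float (longest path through it is 14).
That remains the longest chain; total 21 hours.

21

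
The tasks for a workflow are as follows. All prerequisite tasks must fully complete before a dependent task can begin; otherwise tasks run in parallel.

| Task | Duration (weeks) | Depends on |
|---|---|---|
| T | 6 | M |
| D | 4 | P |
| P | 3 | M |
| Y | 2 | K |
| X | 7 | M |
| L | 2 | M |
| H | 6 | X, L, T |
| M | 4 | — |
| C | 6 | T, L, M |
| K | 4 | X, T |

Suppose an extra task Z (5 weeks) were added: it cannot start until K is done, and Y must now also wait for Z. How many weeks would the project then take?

22

Originally the project takes 17 weeks.
With Z inserted, Y now waits for max(K, Z).
New critical path: M→X→K→Z→Y = 4+7+4+5+2 = 22 ⇒ 22 weeks.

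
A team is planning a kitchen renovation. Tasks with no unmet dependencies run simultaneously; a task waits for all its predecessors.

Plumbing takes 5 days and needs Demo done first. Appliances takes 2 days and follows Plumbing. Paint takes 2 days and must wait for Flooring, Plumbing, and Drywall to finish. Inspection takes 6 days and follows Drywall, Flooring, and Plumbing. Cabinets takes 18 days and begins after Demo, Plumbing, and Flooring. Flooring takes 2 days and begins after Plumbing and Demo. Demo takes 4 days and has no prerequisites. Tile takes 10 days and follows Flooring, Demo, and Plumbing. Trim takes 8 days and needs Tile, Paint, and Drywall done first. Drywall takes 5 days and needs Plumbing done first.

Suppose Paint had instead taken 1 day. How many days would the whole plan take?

29

Critical path before the change: Demo→Plumbing→Flooring→Cabinets = 4+5+2+18 = 29 giving 29 days.
Paint has 5 days of float (longest path through it is 24).
No other chain overtakes it, so the finish is 29 days.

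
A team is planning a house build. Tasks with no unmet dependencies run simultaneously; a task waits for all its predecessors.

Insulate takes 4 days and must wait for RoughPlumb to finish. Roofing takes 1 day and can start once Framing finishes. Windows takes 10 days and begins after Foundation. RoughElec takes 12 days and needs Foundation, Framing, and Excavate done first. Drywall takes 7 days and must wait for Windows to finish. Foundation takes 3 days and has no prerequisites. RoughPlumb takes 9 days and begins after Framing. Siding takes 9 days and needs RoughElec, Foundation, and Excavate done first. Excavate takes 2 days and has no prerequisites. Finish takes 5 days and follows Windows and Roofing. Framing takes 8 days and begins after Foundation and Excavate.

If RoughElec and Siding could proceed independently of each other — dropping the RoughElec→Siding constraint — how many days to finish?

24

Before: longest chain Foundation→Framing→RoughElec→Siding = 3+8+12+9 = 32, finish 32.
Without RoughElec→Siding, Siding's earliest start moves from 23 to 3.
New critical path: Foundation→Framing→RoughPlumb→Insulate = 3+8+9+4 = 24 ⇒ 24 days.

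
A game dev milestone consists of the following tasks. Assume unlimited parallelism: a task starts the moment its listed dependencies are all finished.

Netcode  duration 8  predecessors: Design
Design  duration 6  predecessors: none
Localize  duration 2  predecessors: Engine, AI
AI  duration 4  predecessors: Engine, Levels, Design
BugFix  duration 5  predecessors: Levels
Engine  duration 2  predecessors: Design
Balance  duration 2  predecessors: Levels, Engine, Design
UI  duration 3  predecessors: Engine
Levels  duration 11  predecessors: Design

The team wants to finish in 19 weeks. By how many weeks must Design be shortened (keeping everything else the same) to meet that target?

Current finish: 23 weeks; target: 19.
Design is on every critical path, so each week cut from Design cuts the finish by one (this holds down to a finish of 18).
Need 23 − 19 = 4 weeks off Design → Design becomes 2 weeks, finish becomes 19.

4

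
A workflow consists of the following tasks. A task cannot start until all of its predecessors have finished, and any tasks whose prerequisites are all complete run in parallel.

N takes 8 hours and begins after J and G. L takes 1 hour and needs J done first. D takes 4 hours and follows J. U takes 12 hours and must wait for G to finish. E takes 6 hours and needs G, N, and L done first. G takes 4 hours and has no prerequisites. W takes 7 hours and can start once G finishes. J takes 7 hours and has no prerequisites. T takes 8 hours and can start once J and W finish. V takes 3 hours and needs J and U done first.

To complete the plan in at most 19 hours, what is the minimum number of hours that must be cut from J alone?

2

Current finish: 21 hours; target: 19.
J is on every critical path, so each hour cut from J cuts the finish by one (this holds down to a finish of 19).
Need 21 − 19 = 2 hours off J → J becomes 5 hours, finish becomes 19.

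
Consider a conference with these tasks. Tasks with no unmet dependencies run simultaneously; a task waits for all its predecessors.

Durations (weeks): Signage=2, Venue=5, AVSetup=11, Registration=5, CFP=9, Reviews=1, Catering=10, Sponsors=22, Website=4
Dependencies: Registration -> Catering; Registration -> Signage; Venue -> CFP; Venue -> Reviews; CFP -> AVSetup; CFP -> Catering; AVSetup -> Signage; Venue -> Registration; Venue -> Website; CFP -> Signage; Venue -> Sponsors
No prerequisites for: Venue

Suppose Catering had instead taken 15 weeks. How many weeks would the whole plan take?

Baseline: Venue→CFP→AVSetup→Signage = 5+9+11+2 = 27 → 27 weeks.
Catering is off the critical path — its longest chain is 24 weeks, giving 3 of slack.
Now Venue→CFP→Catering = 5+9+15 = 29 is longest, so the finish becomes 29 weeks.

29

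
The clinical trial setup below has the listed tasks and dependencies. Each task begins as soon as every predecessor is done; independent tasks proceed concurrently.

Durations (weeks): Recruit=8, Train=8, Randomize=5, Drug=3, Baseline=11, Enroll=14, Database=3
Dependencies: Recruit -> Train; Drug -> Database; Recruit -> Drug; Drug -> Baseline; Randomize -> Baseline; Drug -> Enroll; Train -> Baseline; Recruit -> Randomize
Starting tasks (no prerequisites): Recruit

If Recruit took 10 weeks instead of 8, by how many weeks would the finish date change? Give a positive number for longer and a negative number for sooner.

2

Baseline: Recruit→Train→Baseline = 8+8+11 = 27 → 27 weeks.
Recruit is on the critical path; changing it to 10 makes that path 29 weeks.
No other chain overtakes it, so the finish is 29 weeks.
Change in finish: 29 − 27 = +2 weeks.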